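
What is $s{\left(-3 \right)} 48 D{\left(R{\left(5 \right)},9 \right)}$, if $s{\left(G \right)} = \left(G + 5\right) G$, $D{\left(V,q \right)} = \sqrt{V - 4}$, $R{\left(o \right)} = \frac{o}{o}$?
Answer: $- 288 i \sqrt{3} \approx - 498.83 i$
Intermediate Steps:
$R{\left(o \right)} = 1$
$D{\left(V,q \right)} = \sqrt{-4 + V}$
$s{\left(G \right)} = G \left(5 + G\right)$ ($s{\left(G \right)} = \left(5 + G\right) G = G \left(5 + G\right)$)
$s{\left(-3 \right)} 48 D{\left(R{\left(5 \right)},9 \right)} = - 3 \left(5 - 3\right) 48 \sqrt{-4 + 1} = \left(-3\right) 2 \cdot 48 \sqrt{-3} = \left(-6\right) 48 i \sqrt{3} = - 288 i \sqrt{3}$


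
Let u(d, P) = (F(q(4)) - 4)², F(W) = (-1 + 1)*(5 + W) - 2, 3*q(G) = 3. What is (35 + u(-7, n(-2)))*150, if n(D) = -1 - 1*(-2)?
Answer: 10650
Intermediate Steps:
q(G) = 1 (q(G) = (⅓)*3 = 1)
n(D) = 1 (n(D) = -1 + 2 = 1)
F(W) = -2 (F(W) = 0*(5 + W) - 2 = 0 - 2 = -2)
u(d, P) = 36 (u(d, P) = (-2 - 4)² = (-6)² = 36)
(35 + u(-7, n(-2)))*150 = (35 + 36)*150 = 71*150 = 10650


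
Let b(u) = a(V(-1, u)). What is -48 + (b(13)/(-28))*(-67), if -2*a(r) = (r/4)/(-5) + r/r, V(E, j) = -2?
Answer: -27617/560 ≈ -49.316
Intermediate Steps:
a(r) = -1/2 + r/40 (a(r) = -((r/4)/(-5) + r/r)/2 = -((r*(1/4))*(-1/5) + 1)/2 = -((r/4)*(-1/5) + 1)/2 = -(-r/20 + 1)/2 = -(1 - r/20)/2 = -1/2 + r/40)
b(u) = -11/20 (b(u) = -1/2 + (1/40)*(-2) = -1/2 - 1/20 = -11/20)
-48 + (b(13)/(-28))*(-67) = -48 - 11/20/(-28)*(-67) = -48 - 11/20*(-1/28)*(-67) = -48 + (11/560)*(-67) = -48 - 737/560 = -27617/560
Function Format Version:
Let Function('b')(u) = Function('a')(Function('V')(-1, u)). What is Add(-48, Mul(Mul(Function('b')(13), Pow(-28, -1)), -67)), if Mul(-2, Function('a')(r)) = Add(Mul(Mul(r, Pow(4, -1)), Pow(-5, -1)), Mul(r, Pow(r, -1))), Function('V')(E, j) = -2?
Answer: Rational(-27617, 560) ≈ -49.316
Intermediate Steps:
Function('a')(r) = Add(Rational(-1, 2), Mul(Rational(1, 40), r)) (Function('a')(r) = Mul(Rational(-1, 2), Add(Mul(Mul(r, Pow(4, -1)), Pow(-5, -1)), Mul(r, Pow(r, -1)))) = Mul(Rational(-1, 2), Add(Mul(Mul(r, Rational(1, 4)), Rational(-1, 5)), 1)) = Mul(Rational(-1, 2), Add(Mul(Mul(Rational(1, 4), r), Rational(-1, 5)), 1)) = Mul(Rational(-1, 2), Add(Mul(Rational(-1, 20), r), 1)) = Mul(Rational(-1, 2), Add(1, Mul(Rational(-1, 20), r))) = Add(Rational(-1, 2), Mul(Rational(1, 40), r)))
Function('b')(u) = Rational(-11, 20) (Function('b')(u) = Add(Rational(-1, 2), Mul(Rational(1, 40), -2)) = Add(Rational(-1, 2), Rational(-1, 20)) = Rational(-11, 20))
Add(-48, Mul(Mul(Function('b')(13), Pow(-28, -1)), -67)) = Add(-48, Mul(Mul(Rational(-11, 20), Pow(-28, -1)), -67)) = Add(-48, Mul(Mul(Rational(-11, 20), Rational(-1, 28)), -67)) = Add(-48, Mul(Rational(11, 560), -67)) = Add(-48, Rational(-737, 560)) = Rational(-27617, 560)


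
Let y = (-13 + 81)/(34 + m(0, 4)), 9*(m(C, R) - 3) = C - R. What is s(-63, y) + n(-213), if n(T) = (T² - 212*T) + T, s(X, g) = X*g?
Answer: 4239156/47 ≈ 90195.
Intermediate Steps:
m(C, R) = 3 - R/9 + C/9 (m(C, R) = 3 + (C - R)/9 = 3 + (-R/9 + C/9) = 3 - R/9 + C/9)
y = 612/329 (y = (-13 + 81)/(34 + (3 - ⅑*4 + (⅑)*0)) = 68/(34 + (3 - 4/9 + 0)) = 68/(34 + 23/9) = 68/(329/9) = 68*(9/329) = 612/329 ≈ 1.8602)
n(T) = T² - 211*T
s(-63, y) + n(-213) = -63*612/329 - 213*(-211 - 213) = -5508/47 - 213*(-424) = -5508/47 + 90312 = 4239156/47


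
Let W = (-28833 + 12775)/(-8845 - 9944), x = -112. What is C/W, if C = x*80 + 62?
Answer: -83592261/8029 ≈ -10411.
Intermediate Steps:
C = -8898 (C = -112*80 + 62 = -8960 + 62 = -8898)
W = 16058/18789 (W = -16058/(-18789) = -16058*(-1/18789) = 16058/18789 ≈ 0.85465)
C/W = -8898/16058/18789 = -8898*18789/16058 = -83592261/8029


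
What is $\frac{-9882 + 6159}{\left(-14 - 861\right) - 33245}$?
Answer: $\frac{3723}{34120} \approx 0.10911$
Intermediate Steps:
$\frac{-9882 + 6159}{\left(-14 - 861\right) - 33245} = - \frac{3723}{\left(-14 - 861\right) - 33245} = - \frac{3723}{-875 - 33245} = - \frac{3723}{-34120} = \left(-3723\right) \left(- \frac{1}{34120}\right) = \frac{3723}{34120}$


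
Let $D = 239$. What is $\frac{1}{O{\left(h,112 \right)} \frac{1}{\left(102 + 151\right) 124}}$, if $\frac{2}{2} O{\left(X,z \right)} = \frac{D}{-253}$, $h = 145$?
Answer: $- \frac{7937116}{239} \approx -33210.0$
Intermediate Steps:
$O{\left(X,z \right)} = - \frac{239}{253}$ ($O{\left(X,z \right)} = \frac{239}{-253} = 239 \left(- \frac{1}{253}\right) = - \frac{239}{253}$)
$\frac{1}{O{\left(h,112 \right)} \frac{1}{\left(102 + 151\right) 124}} = \frac{1}{\left(- \frac{239}{253}\right) \frac{1}{\left(102 + 151\right) 124}} = \frac{1}{\left(- \frac{239}{253}\right) \frac{1}{253 \cdot 124}} = \frac{1}{\left(- \frac{239}{253}\right) \frac{1}{31372}} = \frac{1}{- \frac{239}{7937116}} = - \frac{7937116}{239}$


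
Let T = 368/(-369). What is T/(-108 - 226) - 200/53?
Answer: -12314848/3266019 ≈ -3.7706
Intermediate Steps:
T = -368/369 (T = 368*(-1/369) = -368/369 ≈ -0.99729)
T/(-108 - 226) - 200/53 = -368/(369*(-108 - 226)) - 200/53 = -368/369/(-334) - 200*1/53 = -368/369*(-1/334) - 200/53 = 184/61623 - 200/53 = -12314848/3266019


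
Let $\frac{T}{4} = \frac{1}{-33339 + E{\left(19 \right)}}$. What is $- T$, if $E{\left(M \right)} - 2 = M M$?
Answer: $\frac{1}{8244} \approx 0.0001213$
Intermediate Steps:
$E{\left(M \right)} = 2 + M^{2}$ ($E{\left(M \right)} = 2 + M M = 2 + M^{2}$)
$T = - \frac{1}{8244}$ ($T = \frac{4}{-33339 + \left(2 + 19^{2}\right)} = \frac{4}{-33339 + \left(2 + 361\right)} = \frac{4}{-33339 + 363} = \frac{4}{-32976} = 4 \left(- \frac{1}{32976}\right) = - \frac{1}{8244} \approx -0.0001213$)
$- T = \left(-1\right) \left(- \frac{1}{8244}\right) = \frac{1}{8244}$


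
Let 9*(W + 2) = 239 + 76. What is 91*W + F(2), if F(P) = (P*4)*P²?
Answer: 3035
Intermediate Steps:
W = 33 (W = -2 + (239 + 76)/9 = -2 + (⅑)*315 = -2 + 35 = 33)
F(P) = 4*P³ (F(P) = (4*P)*P² = 4*P³)
91*W + F(2) = 91*33 + 4*2³ = 3003 + 4*8 = 3003 + 32 = 3035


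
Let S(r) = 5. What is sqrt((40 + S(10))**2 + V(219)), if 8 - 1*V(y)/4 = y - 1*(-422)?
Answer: 13*I*sqrt(3) ≈ 22.517*I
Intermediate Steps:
V(y) = -1656 - 4*y (V(y) = 32 - 4*(y - 1*(-422)) = 32 - 4*(y + 422) = 32 - 4*(422 + y) = 32 + (-1688 - 4*y) = -1656 - 4*y)
sqrt((40 + S(10))**2 + V(219)) = sqrt((40 + 5)**2 + (-1656 - 4*219)) = sqrt(45**2 + (-1656 - 876)) = sqrt(2025 - 2532) = sqrt(-507) = 13*I*sqrt(3)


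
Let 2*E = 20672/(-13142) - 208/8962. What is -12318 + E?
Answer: -362722710518/29444651 ≈ -12319.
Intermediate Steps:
E = -23499500/29444651 (E = (20672/(-13142) - 208/8962)/2 = (20672*(-1/13142) - 208*1/8962)/2 = (-10336/6571 - 104/4481)/2 = (½)*(-46999000/29444651) = -23499500/29444651 ≈ -0.79809)
-12318 + E = -12318 - 23499500/29444651 = -362722710518/29444651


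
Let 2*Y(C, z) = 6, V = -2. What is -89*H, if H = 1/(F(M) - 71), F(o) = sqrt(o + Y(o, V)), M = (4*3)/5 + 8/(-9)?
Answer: 284355/226642 + 267*sqrt(1015)/226642 ≈ 1.2922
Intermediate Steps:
Y(C, z) = 3 (Y(C, z) = (1/2)*6 = 3)
M = 68/45 (M = 12*(1/5) + 8*(-1/9) = 12/5 - 8/9 = 68/45 ≈ 1.5111)
F(o) = sqrt(3 + o) (F(o) = sqrt(o + 3) = sqrt(3 + o))
H = 1/(-71 + sqrt(1015)/15) (H = 1/(sqrt(3 + 68/45) - 71) = 1/(sqrt(203/45) - 71) = 1/(sqrt(1015)/15 - 71) = 1/(-71 + sqrt(1015)/15) ≈ -0.014519)
-89*H = -89*(-3195/226642 - 3*sqrt(1015)/226642) = 284355/226642 + 267*sqrt(1015)/226642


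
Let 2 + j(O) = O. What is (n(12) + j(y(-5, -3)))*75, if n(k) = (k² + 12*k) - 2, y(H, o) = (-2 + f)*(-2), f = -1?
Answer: 21750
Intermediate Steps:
y(H, o) = 6 (y(H, o) = (-2 - 1)*(-2) = -3*(-2) = 6)
j(O) = -2 + O
n(k) = -2 + k² + 12*k
(n(12) + j(y(-5, -3)))*75 = ((-2 + 12² + 12*12) + (-2 + 6))*75 = ((-2 + 144 + 144) + 4)*75 = (286 + 4)*75 = 290*75 = 21750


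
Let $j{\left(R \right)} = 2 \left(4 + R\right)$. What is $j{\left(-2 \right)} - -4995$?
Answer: $4999$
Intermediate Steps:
$j{\left(R \right)} = 8 + 2 R$
$j{\left(-2 \right)} - -4995 = \left(8 + 2 \left(-2\right)\right) - -4995 = \left(8 - 4\right) + 4995 = 4 + 4995 = 4999$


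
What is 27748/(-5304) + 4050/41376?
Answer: -23471251/4572048 ≈ -5.1336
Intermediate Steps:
27748/(-5304) + 4050/41376 = 27748*(-1/5304) + 4050*(1/41376) = -6937/1326 + 675/6896 = -23471251/4572048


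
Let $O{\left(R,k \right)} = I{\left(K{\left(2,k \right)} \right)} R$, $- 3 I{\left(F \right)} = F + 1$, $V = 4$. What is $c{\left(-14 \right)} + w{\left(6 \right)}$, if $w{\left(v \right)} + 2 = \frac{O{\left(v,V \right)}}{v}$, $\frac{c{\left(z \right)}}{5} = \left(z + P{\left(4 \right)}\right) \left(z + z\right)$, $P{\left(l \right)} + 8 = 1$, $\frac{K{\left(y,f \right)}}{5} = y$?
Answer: $\frac{8803}{3} \approx 2934.3$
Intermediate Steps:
$K{\left(y,f \right)} = 5 y$
$P{\left(l \right)} = -7$ ($P{\left(l \right)} = -8 + 1 = -7$)
$I{\left(F \right)} = - \frac{1}{3} - \frac{F}{3}$ ($I{\left(F \right)} = - \frac{F + 1}{3} = - \frac{1 + F}{3} = - \frac{1}{3} - \frac{F}{3}$)
$c{\left(z \right)} = 10 z \left(-7 + z\right)$ ($c{\left(z \right)} = 5 \left(z - 7\right) \left(z + z\right) = 5 \left(-7 + z\right) 2 z = 5 \cdot 2 z \left(-7 + z\right) = 10 z \left(-7 + z\right)$)
$O{\left(R,k \right)} = - \frac{11 R}{3}$ ($O{\left(R,k \right)} = \left(- \frac{1}{3} - \frac{5 \cdot 2}{3}\right) R = \left(- \frac{1}{3} - \frac{10}{3}\right) R = - \frac{11 R}{3}$)
$w{\left(v \right)} = - \frac{17}{3}$ ($w{\left(v \right)} = -2 + \frac{\left(- \frac{11}{3}\right) v}{v} = -2 - \frac{11}{3} = - \frac{17}{3}$)
$c{\left(-14 \right)} + w{\left(6 \right)} = 10 \left(-14\right) \left(-7 - 14\right) - \frac{17}{3} = 10 \left(-14\right) \left(-21\right) - \frac{17}{3} = 2940 - \frac{17}{3} = \frac{8803}{3}$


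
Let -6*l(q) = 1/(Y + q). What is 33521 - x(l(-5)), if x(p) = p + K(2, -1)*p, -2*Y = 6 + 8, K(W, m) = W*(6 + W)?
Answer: 2413495/72 ≈ 33521.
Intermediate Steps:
Y = -7 (Y = -(6 + 8)/2 = -½*14 = -7)
l(q) = -1/(6*(-7 + q))
x(p) = 17*p (x(p) = p + (2*(6 + 2))*p = p + (2*8)*p = p + 16*p = 17*p)
33521 - x(l(-5)) = 33521 - 17*(-1/(-42 + 6*(-5))) = 33521 - 17*(-1/(-42 - 30)) = 33521 - 17*(-1/(-72)) = 33521 - 17*(-1*(-1/72)) = 33521 - 17/72 = 2413495/72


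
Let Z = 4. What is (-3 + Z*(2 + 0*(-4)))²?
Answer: 25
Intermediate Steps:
(-3 + Z*(2 + 0*(-4)))² = (-3 + 4*(2 + 0*(-4)))² = (-3 + 4*(2 + 0))² = (-3 + 4*2)² = (-3 + 8)² = 5² = 25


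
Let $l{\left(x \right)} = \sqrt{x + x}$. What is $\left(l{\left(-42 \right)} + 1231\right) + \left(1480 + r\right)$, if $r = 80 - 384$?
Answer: $2407 + 2 i \sqrt{21} \approx 2407.0 + 9.1651 i$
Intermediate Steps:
$r = -304$ ($r = 80 - 384 = -304$)
$l{\left(x \right)} = \sqrt{2} \sqrt{x}$ ($l{\left(x \right)} = \sqrt{2 x} = \sqrt{2} \sqrt{x}$)
$\left(l{\left(-42 \right)} + 1231\right) + \left(1480 + r\right) = \left(\sqrt{2} \sqrt{-42} + 1231\right) + \left(1480 - 304\right) = \left(\sqrt{2} i \sqrt{42} + 1231\right) + 1176 = \left(2 i \sqrt{21} + 1231\right) + 1176 = \left(1231 + 2 i \sqrt{21}\right) + 1176 = 2407 + 2 i \sqrt{21}$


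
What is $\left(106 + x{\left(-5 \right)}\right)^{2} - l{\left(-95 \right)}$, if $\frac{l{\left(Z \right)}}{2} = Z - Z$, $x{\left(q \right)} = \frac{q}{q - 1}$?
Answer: $\frac{410881}{36} \approx 11413.0$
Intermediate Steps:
$x{\left(q \right)} = \frac{q}{-1 + q}$
$l{\left(Z \right)} = 0$ ($l{\left(Z \right)} = 2 \left(Z - Z\right) = 2 \cdot 0 = 0$)
$\left(106 + x{\left(-5 \right)}\right)^{2} - l{\left(-95 \right)} = \left(106 - \frac{5}{-1 - 5}\right)^{2} - 0 = \left(106 - \frac{5}{-6}\right)^{2} + 0 = \left(106 - - \frac{5}{6}\right)^{2} + 0 = \left(106 + \frac{5}{6}\right)^{2} + 0 = \left(\frac{641}{6}\right)^{2} + 0 = \frac{410881}{36} + 0 = \frac{410881}{36}$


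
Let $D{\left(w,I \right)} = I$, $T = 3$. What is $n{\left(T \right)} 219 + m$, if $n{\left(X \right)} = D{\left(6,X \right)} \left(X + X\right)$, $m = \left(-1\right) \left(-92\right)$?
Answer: $4034$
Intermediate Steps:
$m = 92$
$n{\left(X \right)} = 2 X^{2}$ ($n{\left(X \right)} = X \left(X + X\right) = X 2 X = 2 X^{2}$)
$n{\left(T \right)} 219 + m = 2 \cdot 3^{2} \cdot 219 + 92 = 2 \cdot 9 \cdot 219 + 92 = 18 \cdot 219 + 92 = 3942 + 92 = 4034$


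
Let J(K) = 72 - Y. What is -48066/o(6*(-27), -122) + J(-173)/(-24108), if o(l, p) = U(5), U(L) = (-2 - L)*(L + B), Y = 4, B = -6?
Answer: -41384843/6027 ≈ -6866.6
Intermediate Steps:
J(K) = 68 (J(K) = 72 - 1*4 = 72 - 4 = 68)
U(L) = (-6 + L)*(-2 - L) (U(L) = (-2 - L)*(L - 6) = (-2 - L)*(-6 + L) = (-6 + L)*(-2 - L))
o(l, p) = 7 (o(l, p) = 12 - 1*5² + 4*5 = 12 - 1*25 + 20 = 12 - 25 + 20 = 7)
-48066/o(6*(-27), -122) + J(-173)/(-24108) = -48066/7 + 68/(-24108) = -48066*⅐ + 68*(-1/24108) = -48066/7 - 17/6027 = -41384843/6027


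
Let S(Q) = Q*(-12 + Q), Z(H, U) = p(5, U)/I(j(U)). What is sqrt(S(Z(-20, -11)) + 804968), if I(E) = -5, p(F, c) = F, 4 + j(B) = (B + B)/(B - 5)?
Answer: sqrt(804981) ≈ 897.21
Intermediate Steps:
j(B) = -4 + 2*B/(-5 + B) (j(B) = -4 + (B + B)/(B - 5) = -4 + (2*B)/(-5 + B) = -4 + 2*B/(-5 + B))
Z(H, U) = -1 (Z(H, U) = 5/(-5) = 5*(-1/5) = -1)
sqrt(S(Z(-20, -11)) + 804968) = sqrt(-(-12 - 1) + 804968) = sqrt(-1*(-13) + 804968) = sqrt(13 + 804968) = sqrt(804981)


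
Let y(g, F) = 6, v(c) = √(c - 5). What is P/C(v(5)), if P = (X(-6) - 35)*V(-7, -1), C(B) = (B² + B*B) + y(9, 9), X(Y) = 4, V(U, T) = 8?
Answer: -124/3 ≈ -41.333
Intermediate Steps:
v(c) = √(-5 + c)
C(B) = 6 + 2*B² (C(B) = (B² + B*B) + 6 = (B² + B²) + 6 = 2*B² + 6 = 6 + 2*B²)
P = -248 (P = (4 - 35)*8 = -31*8 = -248)
P/C(v(5)) = -248/(6 + 2*(√(-5 + 5))²) = -248/(6 + 2*(√0)²) = -248/(6 + 2*0²) = -248/(6 + 2*0) = -248/(6 + 0) = -248/6 = -248*⅙ = -124/3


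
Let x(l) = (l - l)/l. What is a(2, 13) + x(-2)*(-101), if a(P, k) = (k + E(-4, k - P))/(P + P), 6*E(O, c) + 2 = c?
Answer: 29/8 ≈ 3.6250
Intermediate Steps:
E(O, c) = -⅓ + c/6
x(l) = 0 (x(l) = 0/l = 0)
a(P, k) = (-⅓ - P/6 + 7*k/6)/(2*P) (a(P, k) = (k + (-⅓ + (k - P)/6))/(P + P) = (k + (-⅓ + (-P/6 + k/6)))/((2*P)) = (k + (-⅓ - P/6 + k/6))*(1/(2*P)) = (-⅓ - P/6 + 7*k/6)*(1/(2*P)) = (-⅓ - P/6 + 7*k/6)/(2*P))
a(2, 13) + x(-2)*(-101) = (1/12)*(-2 - 1*2 + 7*13)/2 + 0*(-101) = (1/12)*(½)*(-2 - 2 + 91) + 0 = (1/12)*(½)*87 + 0 = 29/8 + 0 = 29/8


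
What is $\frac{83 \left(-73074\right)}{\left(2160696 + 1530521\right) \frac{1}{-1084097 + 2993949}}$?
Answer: $- \frac{11583523578984}{3691217} \approx -3.1381 \cdot 10^{6}$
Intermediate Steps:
$\frac{83 \left(-73074\right)}{\left(2160696 + 1530521\right) \frac{1}{-1084097 + 2993949}} = - \frac{6065142}{3691217 \cdot \frac{1}{1909852}} = - \frac{6065142}{\frac{3691217}{1909852}} = \left(-6065142\right) \frac{1909852}{3691217} = - \frac{11583523578984}{3691217}$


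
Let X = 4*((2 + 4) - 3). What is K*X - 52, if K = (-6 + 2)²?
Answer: 140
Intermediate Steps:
X = 12 (X = 4*(6 - 3) = 4*3 = 12)
K = 16 (K = (-4)² = 16)
K*X - 52 = 16*12 - 52 = 192 - 52 = 140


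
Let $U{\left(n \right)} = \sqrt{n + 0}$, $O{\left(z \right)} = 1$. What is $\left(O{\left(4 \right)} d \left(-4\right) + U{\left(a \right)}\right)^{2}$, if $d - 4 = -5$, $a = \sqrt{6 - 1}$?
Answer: $\left(4 + \sqrt[4]{5}\right)^{2} \approx 30.199$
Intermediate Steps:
$a = \sqrt{5} \approx 2.2361$
$d = -1$ ($d = 4 - 5 = -1$)
$U{\left(n \right)} = \sqrt{n}$
$\left(O{\left(4 \right)} d \left(-4\right) + U{\left(a \right)}\right)^{2} = \left(1 \left(-1\right) \left(-4\right) + \sqrt{\sqrt{5}}\right)^{2} = \left(\left(-1\right) \left(-4\right) + \sqrt[4]{5}\right)^{2} = \left(4 + \sqrt[4]{5}\right)^{2}$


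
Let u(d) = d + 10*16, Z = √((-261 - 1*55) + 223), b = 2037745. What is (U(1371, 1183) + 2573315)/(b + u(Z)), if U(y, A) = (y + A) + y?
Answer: 2626085141100/2076528394559 - 1288620*I*√93/2076528394559 ≈ 1.2647 - 5.9845e-6*I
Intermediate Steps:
U(y, A) = A + 2*y (U(y, A) = (A + y) + y = A + 2*y)
Z = I*√93 (Z = √((-261 - 55) + 223) = √(-316 + 223) = √(-93) = I*√93 ≈ 9.6436*I)
u(d) = 160 + d (u(d) = d + 160 = 160 + d)
(U(1371, 1183) + 2573315)/(b + u(Z)) = ((1183 + 2*1371) + 2573315)/(2037745 + (160 + I*√93)) = ((1183 + 2742) + 2573315)/(2037905 + I*√93) = (3925 + 2573315)/(2037905 + I*√93) = 2577240/(2037905 + I*√93)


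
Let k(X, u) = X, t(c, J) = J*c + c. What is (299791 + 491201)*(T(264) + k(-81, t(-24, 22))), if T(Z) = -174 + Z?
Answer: 7118928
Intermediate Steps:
t(c, J) = c + J*c
(299791 + 491201)*(T(264) + k(-81, t(-24, 22))) = (299791 + 491201)*((-174 + 264) - 81) = 790992*(90 - 81) = 790992*9 = 7118928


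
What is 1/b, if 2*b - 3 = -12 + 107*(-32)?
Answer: -2/3433 ≈ -0.00058258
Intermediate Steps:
b = -3433/2 (b = 3/2 + (-12 + 107*(-32))/2 = 3/2 + (-12 - 3424)/2 = 3/2 + (1/2)*(-3436) = 3/2 - 1718 = -3433/2 ≈ -1716.5)
1/b = 1/(-3433/2) = -2/3433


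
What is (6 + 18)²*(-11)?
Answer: -6336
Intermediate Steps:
(6 + 18)²*(-11) = 24²*(-11) = 576*(-11) = -6336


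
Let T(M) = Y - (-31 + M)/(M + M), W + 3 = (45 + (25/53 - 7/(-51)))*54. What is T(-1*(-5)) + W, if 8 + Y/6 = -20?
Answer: 10336648/4505 ≈ 2294.5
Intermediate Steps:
Y = -168 (Y = -48 + 6*(-20) = -48 - 120 = -168)
W = 2216355/901 (W = -3 + (45 + (25/53 - 7/(-51)))*54 = -3 + (45 + (25*(1/53) - 7*(-1/51)))*54 = -3 + (45 + (25/53 + 7/51))*54 = -3 + (45 + 1646/2703)*54 = -3 + (123281/2703)*54 = -3 + 2219058/901 = 2216355/901 ≈ 2459.9)
T(M) = -168 - (-31 + M)/(2*M) (T(M) = -168 - (-31 + M)/(M + M) = -168 - (-31 + M)/(2*M))
T(-1*(-5)) + W = (31 - (-337)*(-5))/(2*((-1*(-5)))) + 2216355/901 = (1/2)*(31 - 337*5)/5 + 2216355/901 = (1/2)*(1/5)*(31 - 1685) + 2216355/901 = (1/2)*(1/5)*(-1654) + 2216355/901 = -827/5 + 2216355/901 = 10336648/4505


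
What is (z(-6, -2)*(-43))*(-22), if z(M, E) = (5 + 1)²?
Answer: 34056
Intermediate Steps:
z(M, E) = 36 (z(M, E) = 6² = 36)
(z(-6, -2)*(-43))*(-22) = (36*(-43))*(-22) = -1548*(-22) = 34056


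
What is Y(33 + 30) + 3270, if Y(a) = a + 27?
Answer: 3360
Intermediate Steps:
Y(a) = 27 + a
Y(33 + 30) + 3270 = (27 + (33 + 30)) + 3270 = (27 + 63) + 3270 = 90 + 3270 = 3360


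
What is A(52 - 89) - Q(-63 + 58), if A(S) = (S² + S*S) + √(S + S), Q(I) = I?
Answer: 2743 + I*√74 ≈ 2743.0 + 8.6023*I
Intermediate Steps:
A(S) = 2*S² + √2*√S (A(S) = (S² + S²) + √(2*S) = 2*S² + √2*√S)
A(52 - 89) - Q(-63 + 58) = (2*(52 - 89)² + √2*√(52 - 89)) - (-63 + 58) = (2*(-37)² + √2*√(-37)) - 1*(-5) = (2*1369 + √2*(I*√37)) + 5 = (2738 + I*√74) + 5 = 2743 + I*√74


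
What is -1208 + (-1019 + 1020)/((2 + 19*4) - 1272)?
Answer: -1442353/1194 ≈ -1208.0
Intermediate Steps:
-1208 + (-1019 + 1020)/((2 + 19*4) - 1272) = -1208 + 1/((2 + 76) - 1272) = -1208 + 1/(78 - 1272) = -1208 + 1/(-1194) = -1208 + 1*(-1/1194) = -1208 - 1/1194 = -1442353/1194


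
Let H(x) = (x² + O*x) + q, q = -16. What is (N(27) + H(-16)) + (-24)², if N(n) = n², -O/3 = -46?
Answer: -663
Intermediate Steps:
O = 138 (O = -3*(-46) = 138)
H(x) = -16 + x² + 138*x (H(x) = (x² + 138*x) - 16 = -16 + x² + 138*x)
(N(27) + H(-16)) + (-24)² = (27² + (-16 + (-16)² + 138*(-16))) + (-24)² = (729 + (-16 + 256 - 2208)) + 576 = (729 - 1968) + 576 = -1239 + 576 = -663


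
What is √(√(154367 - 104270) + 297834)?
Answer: √(297834 + √50097) ≈ 545.95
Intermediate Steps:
√(√(154367 - 104270) + 297834) = √(√50097 + 297834) = √(297834 + √50097)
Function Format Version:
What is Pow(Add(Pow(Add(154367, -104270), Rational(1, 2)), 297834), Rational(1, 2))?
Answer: Pow(Add(297834, Pow(50097, Rational(1, 2))), Rational(1, 2)) ≈ 545.95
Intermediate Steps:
Pow(Add(Pow(Add(154367, -104270), Rational(1, 2)), 297834), Rational(1, 2)) = Pow(Add(Pow(50097, Rational(1, 2)), 297834), Rational(1, 2)) = Pow(Add(297834, Pow(50097, Rational(1, 2))), Rational(1, 2))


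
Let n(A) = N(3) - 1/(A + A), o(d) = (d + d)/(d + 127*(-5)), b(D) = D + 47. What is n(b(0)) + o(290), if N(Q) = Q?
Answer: 8485/6486 ≈ 1.3082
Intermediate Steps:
b(D) = 47 + D
o(d) = 2*d/(-635 + d) (o(d) = (2*d)/(d - 635) = (2*d)/(-635 + d) = 2*d/(-635 + d))
n(A) = 3 - 1/(2*A) (n(A) = 3 - 1/(A + A) = 3 - 1/(2*A))
n(b(0)) + o(290) = (3 - 1/(2*(47 + 0))) + 2*290/(-635 + 290) = (3 - ½/47) + 2*290/(-345) = (3 - ½*1/47) + 2*290*(-1/345) = (3 - 1/94) - 116/69 = 281/94 - 116/69 = 8485/6486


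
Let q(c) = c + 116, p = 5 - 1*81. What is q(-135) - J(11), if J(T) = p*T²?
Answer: 9177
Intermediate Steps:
p = -76 (p = 5 - 81 = -76)
q(c) = 116 + c
J(T) = -76*T²
q(-135) - J(11) = (116 - 135) - (-76)*11² = -19 - (-76)*121 = -19 - 1*(-9196) = -19 + 9196 = 9177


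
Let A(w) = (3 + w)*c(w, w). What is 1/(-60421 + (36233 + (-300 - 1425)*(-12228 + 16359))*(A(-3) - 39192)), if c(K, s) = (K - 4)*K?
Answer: 1/277861108043 ≈ 3.5989e-12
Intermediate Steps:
c(K, s) = K*(-4 + K) (c(K, s) = (-4 + K)*K = K*(-4 + K))
A(w) = w*(-4 + w)*(3 + w) (A(w) = (3 + w)*(w*(-4 + w)) = w*(-4 + w)*(3 + w))
1/(-60421 + (36233 + (-300 - 1425)*(-12228 + 16359))*(A(-3) - 39192)) = 1/(-60421 + (36233 + (-300 - 1425)*(-12228 + 16359))*(-3*(-4 - 3)*(3 - 3) - 39192)) = 1/(-60421 + (36233 - 1725*4131)*(-3*(-7)*0 - 39192)) = 1/(-60421 + (36233 - 7125975)*(0 - 39192)) = 1/(-60421 - 7089742*(-39192)) = 1/(-60421 + 277861168464) = 1/277861108043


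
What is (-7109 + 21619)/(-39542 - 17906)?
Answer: -7255/28724 ≈ -0.25258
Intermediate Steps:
(-7109 + 21619)/(-39542 - 17906) = 14510/(-57448) = 14510*(-1/57448) = -7255/28724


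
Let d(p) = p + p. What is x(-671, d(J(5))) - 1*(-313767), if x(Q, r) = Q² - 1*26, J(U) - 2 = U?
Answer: 763982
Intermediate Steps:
J(U) = 2 + U
d(p) = 2*p
x(Q, r) = -26 + Q² (x(Q, r) = Q² - 26 = -26 + Q²)
x(-671, d(J(5))) - 1*(-313767) = (-26 + (-671)²) - 1*(-313767) = (-26 + 450241) + 313767 = 450215 + 313767 = 763982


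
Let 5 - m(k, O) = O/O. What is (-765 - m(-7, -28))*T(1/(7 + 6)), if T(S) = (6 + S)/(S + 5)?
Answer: -60751/66 ≈ -920.47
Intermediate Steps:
m(k, O) = 4 (m(k, O) = 5 - O/O = 5 - 1*1 = 5 - 1 = 4)
T(S) = (6 + S)/(5 + S)
(-765 - m(-7, -28))*T(1/(7 + 6)) = (-765 - 1*4)*((6 + 1/(7 + 6))/(5 + 1/(7 + 6))) = (-765 - 4)*((6 + 1/13)/(5 + 1/13)) = -769*(6 + 1/13)/(5 + 1/13) = -769*79/(66/13*13) = -9997*79/(66*13) = -769*79/66 = -60751/66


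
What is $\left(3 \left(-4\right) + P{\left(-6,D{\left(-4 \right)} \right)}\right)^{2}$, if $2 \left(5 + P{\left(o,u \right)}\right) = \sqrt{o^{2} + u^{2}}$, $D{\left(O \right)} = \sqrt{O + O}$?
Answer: $\left(17 - \sqrt{7}\right)^{2} \approx 206.04$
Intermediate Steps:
$D{\left(O \right)} = \sqrt{2} \sqrt{O}$ ($D{\left(O \right)} = \sqrt{2 O} = \sqrt{2} \sqrt{O}$)
$P{\left(o,u \right)} = -5 + \frac{\sqrt{o^{2} + u^{2}}}{2}$
$\left(3 \left(-4\right) + P{\left(-6,D{\left(-4 \right)} \right)}\right)^{2} = \left(3 \left(-4\right) - \left(5 - \frac{\sqrt{\left(-6\right)^{2} + \left(\sqrt{2} \sqrt{-4}\right)^{2}}}{2}\right)\right)^{2} = \left(-12 - \left(5 - \frac{\sqrt{36 + \left(\sqrt{2} \cdot 2 i\right)^{2}}}{2}\right)\right)^{2} = \left(-12 - \left(5 - \frac{\sqrt{36 + \left(2 i \sqrt{2}\right)^{2}}}{2}\right)\right)^{2} = \left(-12 - \left(5 - \frac{\sqrt{36 - 8}}{2}\right)\right)^{2} = \left(-12 - \left(5 - \frac{\sqrt{28}}{2}\right)\right)^{2} = \left(-12 - \left(5 - \frac{2 \sqrt{7}}{2}\right)\right)^{2} = \left(-12 - \left(5 - \sqrt{7}\right)\right)^{2} = \left(-17 + \sqrt{7}\right)^{2}$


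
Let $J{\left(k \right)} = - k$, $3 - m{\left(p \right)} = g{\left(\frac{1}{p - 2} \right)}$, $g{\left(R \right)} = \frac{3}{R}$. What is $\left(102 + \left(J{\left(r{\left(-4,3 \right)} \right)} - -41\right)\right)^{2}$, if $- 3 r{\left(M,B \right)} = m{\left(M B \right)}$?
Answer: $24964$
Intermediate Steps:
$m{\left(p \right)} = 9 - 3 p$ ($m{\left(p \right)} = 3 - \frac{3}{\frac{1}{p - 2}} = 3 - \frac{3}{\frac{1}{-2 + p}} = 3 - 3 \left(-2 + p\right) = 3 - \left(-6 + 3 p\right) = 9 - 3 p$)
$r{\left(M,B \right)} = -3 + B M$ ($r{\left(M,B \right)} = - \frac{9 - 3 M B}{3} = - \frac{9 - 3 B M}{3} = -3 + B M$)
$\left(102 + \left(J{\left(r{\left(-4,3 \right)} \right)} - -41\right)\right)^{2} = \left(102 - \left(-44 - 12\right)\right)^{2} = \left(102 + \left(- (-3 - 12) + 41\right)\right)^{2} = \left(102 + \left(\left(-1\right) \left(-15\right) + 41\right)\right)^{2} = \left(102 + \left(15 + 41\right)\right)^{2} = \left(102 + 56\right)^{2} = 158^{2} = 24964$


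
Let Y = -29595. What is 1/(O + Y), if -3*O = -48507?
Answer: -1/13426 ≈ -7.4482e-5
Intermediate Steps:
O = 16169 (O = -⅓*(-48507) = 16169)
1/(O + Y) = 1/(16169 - 29595) = 1/(-13426) = -1/13426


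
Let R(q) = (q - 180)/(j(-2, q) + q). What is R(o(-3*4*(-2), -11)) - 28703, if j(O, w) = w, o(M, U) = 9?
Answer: -57425/2 ≈ -28713.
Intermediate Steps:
R(q) = (-180 + q)/(2*q) (R(q) = (q - 180)/(q + q) = (-180 + q)/((2*q)) = (-180 + q)*(1/(2*q)) = (-180 + q)/(2*q))
R(o(-3*4*(-2), -11)) - 28703 = (½)*(-180 + 9)/9 - 28703 = (½)*(⅑)*(-171) - 28703 = -19/2 - 28703 = -57425/2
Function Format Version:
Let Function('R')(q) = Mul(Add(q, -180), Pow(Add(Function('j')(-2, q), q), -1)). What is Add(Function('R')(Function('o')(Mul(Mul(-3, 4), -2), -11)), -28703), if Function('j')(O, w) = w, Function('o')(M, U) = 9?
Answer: Rational(-57425, 2) ≈ -28713.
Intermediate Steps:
Function('R')(q) = Mul(Rational(1, 2), Pow(q, -1), Add(-180, q)) (Function('R')(q) = Mul(Add(q, -180), Pow(Add(q, q), -1)) = Mul(Add(-180, q), Pow(Mul(2, q), -1)) = Mul(Add(-180, q), Mul(Rational(1, 2), Pow(q, -1))) = Mul(Rational(1, 2), Pow(q, -1), Add(-180, q)))
Add(Function('R')(Function('o')(Mul(Mul(-3, 4), -2), -11)), -28703) = Add(Mul(Rational(1, 2), Pow(9, -1), Add(-180, 9)), -28703) = Add(Mul(Rational(1, 2), Rational(1, 9), -171), -28703) = Add(Rational(-19, 2), -28703) = Rational(-57425, 2)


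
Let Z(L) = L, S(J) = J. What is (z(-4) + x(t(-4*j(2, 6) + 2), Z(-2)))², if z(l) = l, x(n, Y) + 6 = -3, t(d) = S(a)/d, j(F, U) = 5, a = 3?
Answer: 169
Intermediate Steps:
t(d) = 3/d
x(n, Y) = -9 (x(n, Y) = -6 - 3 = -9)
(z(-4) + x(t(-4*j(2, 6) + 2), Z(-2)))² = (-4 - 9)² = (-13)² = 169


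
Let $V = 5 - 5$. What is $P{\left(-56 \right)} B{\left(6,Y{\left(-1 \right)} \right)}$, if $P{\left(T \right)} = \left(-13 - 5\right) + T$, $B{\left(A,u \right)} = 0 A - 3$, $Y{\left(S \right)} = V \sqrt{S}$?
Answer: $222$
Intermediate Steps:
$V = 0$
$Y{\left(S \right)} = 0$ ($Y{\left(S \right)} = 0 \sqrt{S} = 0$)
$B{\left(A,u \right)} = -3$ ($B{\left(A,u \right)} = 0 - 3 = -3$)
$P{\left(T \right)} = -18 + T$
$P{\left(-56 \right)} B{\left(6,Y{\left(-1 \right)} \right)} = \left(-18 - 56\right) \left(-3\right) = \left(-74\right) \left(-3\right) = 222$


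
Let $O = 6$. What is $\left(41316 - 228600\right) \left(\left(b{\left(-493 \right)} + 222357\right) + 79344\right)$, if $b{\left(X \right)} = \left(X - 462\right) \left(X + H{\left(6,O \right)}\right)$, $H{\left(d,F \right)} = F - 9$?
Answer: $-145216455204$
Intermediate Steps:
$H{\left(d,F \right)} = -9 + F$
$b{\left(X \right)} = \left(-462 + X\right) \left(-3 + X\right)$ ($b{\left(X \right)} = \left(X - 462\right) \left(X + \left(-9 + 6\right)\right) = \left(-462 + X\right) \left(X - 3\right) = \left(-462 + X\right) \left(-3 + X\right)$)
$\left(41316 - 228600\right) \left(\left(b{\left(-493 \right)} + 222357\right) + 79344\right) = \left(41316 - 228600\right) \left(\left(\left(1386 + \left(-493\right)^{2} - -229245\right) + 222357\right) + 79344\right) = - 187284 \left(\left(\left(1386 + 243049 + 229245\right) + 222357\right) + 79344\right) = - 187284 \left(\left(473680 + 222357\right) + 79344\right) = - 187284 \left(696037 + 79344\right) = \left(-187284\right) 775381 = -145216455204$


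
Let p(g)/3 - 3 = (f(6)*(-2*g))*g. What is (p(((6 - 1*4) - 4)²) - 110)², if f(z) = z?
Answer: 458329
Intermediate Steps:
p(g) = 9 - 36*g² (p(g) = 9 + 3*((6*(-2*g))*g) = 9 + 3*((-12*g)*g) = 9 + 3*(-12*g²) = 9 - 36*g²)
(p(((6 - 1*4) - 4)²) - 110)² = ((9 - 36*((6 - 1*4) - 4)⁴) - 110)² = ((9 - 36*((6 - 4) - 4)⁴) - 110)² = ((9 - 36*(2 - 4)⁴) - 110)² = ((9 - 36*((-2)²)²) - 110)² = ((9 - 36*4²) - 110)² = ((9 - 36*16) - 110)² = ((9 - 576) - 110)² = (-567 - 110)² = (-677)² = 458329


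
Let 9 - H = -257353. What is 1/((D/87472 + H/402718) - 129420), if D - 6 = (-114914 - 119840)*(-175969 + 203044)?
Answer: -1100829653/222458086730689 ≈ -4.9485e-6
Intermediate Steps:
D = -6355964544 (D = 6 + (-114914 - 119840)*(-175969 + 203044) = 6 - 234754*27075 = 6 - 6355964550 = -6355964544)
H = 257362 (H = 9 - 1*(-257353) = 9 + 257353 = 257362)
1/((D/87472 + H/402718) - 129420) = 1/((-6355964544/87472 + 257362/402718) - 129420) = 1/((-6355964544*1/87472 + 257362*(1/402718)) - 129420) = 1/((-397247784/5467 + 128681/201359) - 129420) = 1/(-79988713039429/1100829653 - 129420) = 1/(-222458086730689/1100829653) = -1100829653/222458086730689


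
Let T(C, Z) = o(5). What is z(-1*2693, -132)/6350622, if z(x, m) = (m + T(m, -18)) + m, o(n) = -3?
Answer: -89/2116874 ≈ -4.2043e-5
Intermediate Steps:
T(C, Z) = -3
z(x, m) = -3 + 2*m (z(x, m) = (m - 3) + m = (-3 + m) + m = -3 + 2*m)
z(-1*2693, -132)/6350622 = (-3 + 2*(-132))/6350622 = (-3 - 264)*(1/6350622) = -267*1/6350622 = -89/2116874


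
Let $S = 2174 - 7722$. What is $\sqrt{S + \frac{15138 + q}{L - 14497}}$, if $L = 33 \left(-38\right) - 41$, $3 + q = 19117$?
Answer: $\frac{i \sqrt{21627210129}}{1974} \approx 74.5 i$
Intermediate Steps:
$S = -5548$
$q = 19114$ ($q = -3 + 19117 = 19114$)
$L = -1295$ ($L = -1254 - 41 = -1295$)
$\sqrt{S + \frac{15138 + q}{L - 14497}} = \sqrt{-5548 + \frac{15138 + 19114}{-1295 - 14497}} = \sqrt{-5548 + \frac{34252}{-15792}} = \sqrt{-5548 + 34252 \left(- \frac{1}{15792}\right)} = \sqrt{-5548 - \frac{8563}{3948}} = \sqrt{- \frac{21912067}{3948}} = \frac{i \sqrt{21627210129}}{1974}$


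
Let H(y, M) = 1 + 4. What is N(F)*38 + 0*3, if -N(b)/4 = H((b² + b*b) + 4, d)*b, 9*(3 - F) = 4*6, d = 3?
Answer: -760/3 ≈ -253.33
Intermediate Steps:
H(y, M) = 5
F = ⅓ (F = 3 - 4*6/9 = 3 - ⅑*24 = 3 - 8/3 = ⅓ ≈ 0.33333)
N(b) = -20*b
N(F)*38 + 0*3 = -20*⅓*38 + 0*3 = -20/3*38 + 0 = -760/3 + 0 = -760/3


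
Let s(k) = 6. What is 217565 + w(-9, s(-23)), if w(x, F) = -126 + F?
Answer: 217445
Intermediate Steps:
217565 + w(-9, s(-23)) = 217565 + (-126 + 6) = 217565 - 120 = 217445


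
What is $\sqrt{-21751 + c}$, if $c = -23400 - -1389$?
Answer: $i \sqrt{43762} \approx 209.19 i$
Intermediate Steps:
$c = -22011$ ($c = -23400 + 1389 = -22011$)
$\sqrt{-21751 + c} = \sqrt{-21751 - 22011} = \sqrt{-43762} = i \sqrt{43762}$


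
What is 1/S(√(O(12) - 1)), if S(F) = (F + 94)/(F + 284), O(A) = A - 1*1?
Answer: 13343/4413 - 95*√10/4413 ≈ 2.9555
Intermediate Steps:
O(A) = -1 + A (O(A) = A - 1 = -1 + A)
S(F) = (94 + F)/(284 + F)
1/S(√(O(12) - 1)) = 1/((94 + √((-1 + 12) - 1))/(284 + √((-1 + 12) - 1))) = 1/((94 + √(11 - 1))/(284 + √(11 - 1))) = 1/((94 + √10)/(284 + √10)) = (284 + √10)/(94 + √10)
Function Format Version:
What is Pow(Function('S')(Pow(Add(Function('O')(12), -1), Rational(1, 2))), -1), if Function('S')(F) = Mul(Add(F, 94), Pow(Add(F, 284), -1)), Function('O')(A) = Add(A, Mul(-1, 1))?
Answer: Add(Rational(13343, 4413), Mul(Rational(-95, 4413), Pow(10, Rational(1, 2)))) ≈ 2.9555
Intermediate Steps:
Function('O')(A) = Add(-1, A) (Function('O')(A) = Add(A, -1) = Add(-1, A))
Function('S')(F) = Mul(Pow(Add(284, F), -1), Add(94, F)) (Function('S')(F) = Mul(Add(94, F), Pow(Add(284, F), -1)) = Mul(Pow(Add(284, F), -1), Add(94, F)))
Pow(Function('S')(Pow(Add(Function('O')(12), -1), Rational(1, 2))), -1) = Pow(Mul(Pow(Add(284, Pow(Add(Add(-1, 12), -1), Rational(1, 2))), -1), Add(94, Pow(Add(Add(-1, 12), -1), Rational(1, 2)))), -1) = Pow(Mul(Pow(Add(284, Pow(Add(11, -1), Rational(1, 2))), -1), Add(94, Pow(Add(11, -1), Rational(1, 2)))), -1) = Pow(Mul(Pow(Add(284, Pow(10, Rational(1, 2))), -1), Add(94, Pow(10, Rational(1, 2)))), -1) = Mul(Pow(Add(94, Pow(10, Rational(1, 2))), -1), Add(284, Pow(10, Rational(1, 2))))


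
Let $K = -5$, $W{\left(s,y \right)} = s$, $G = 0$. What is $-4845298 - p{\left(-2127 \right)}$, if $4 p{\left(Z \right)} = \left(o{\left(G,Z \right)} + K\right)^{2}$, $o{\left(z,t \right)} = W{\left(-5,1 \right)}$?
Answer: $-4845323$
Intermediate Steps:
$o{\left(z,t \right)} = -5$
$p{\left(Z \right)} = 25$ ($p{\left(Z \right)} = \frac{\left(-5 - 5\right)^{2}}{4} = \frac{\left(-10\right)^{2}}{4} = \frac{1}{4} \cdot 100 = 25$)
$-4845298 - p{\left(-2127 \right)} = -4845298 - 25 = -4845323$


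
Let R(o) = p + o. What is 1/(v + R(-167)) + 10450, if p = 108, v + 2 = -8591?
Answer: 90413399/8652 ≈ 10450.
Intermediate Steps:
v = -8593 (v = -2 - 8591 = -8593)
R(o) = 108 + o
1/(v + R(-167)) + 10450 = 1/(-8593 + (108 - 167)) + 10450 = 1/(-8593 - 59) + 10450 = 1/(-8652) + 10450 = -1/8652 + 10450 = 90413399/8652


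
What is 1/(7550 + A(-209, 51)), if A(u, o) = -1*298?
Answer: 1/7252 ≈ 0.00013789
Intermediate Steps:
A(u, o) = -298
1/(7550 + A(-209, 51)) = 1/(7550 - 298) = 1/7252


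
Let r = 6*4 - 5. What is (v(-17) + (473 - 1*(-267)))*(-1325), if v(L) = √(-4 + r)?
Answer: -980500 - 1325*√15 ≈ -9.8563e+5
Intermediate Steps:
r = 19 (r = 24 - 5 = 19)
v(L) = √15 (v(L) = √(-4 + 19) = √15)
(v(-17) + (473 - 1*(-267)))*(-1325) = (√15 + (473 - 1*(-267)))*(-1325) = (√15 + (473 + 267))*(-1325) = (√15 + 740)*(-1325) = (740 + √15)*(-1325) = -980500 - 1325*√15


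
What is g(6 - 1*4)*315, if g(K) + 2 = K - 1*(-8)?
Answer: 2520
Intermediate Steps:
g(K) = 6 + K (g(K) = -2 + (K - 1*(-8)) = -2 + (K + 8) = -2 + (8 + K) = 6 + K)
g(6 - 1*4)*315 = (6 + (6 - 1*4))*315 = (6 + (6 - 4))*315 = (6 + 2)*315 = 8*315 = 2520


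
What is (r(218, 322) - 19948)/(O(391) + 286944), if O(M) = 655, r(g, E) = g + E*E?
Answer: 6458/22123 ≈ 0.29191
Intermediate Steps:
r(g, E) = g + E²
(r(218, 322) - 19948)/(O(391) + 286944) = ((218 + 322²) - 19948)/(655 + 286944) = ((218 + 103684) - 19948)/287599 = (103902 - 19948)*(1/287599) = 83954*(1/287599) = 6458/22123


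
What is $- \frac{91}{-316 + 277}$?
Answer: $\frac{7}{3} \approx 2.3333$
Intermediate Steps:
$- \frac{91}{-316 + 277} = - \frac{91}{-39} = \left(-91\right) \left(- \frac{1}{39}\right) = \frac{7}{3}$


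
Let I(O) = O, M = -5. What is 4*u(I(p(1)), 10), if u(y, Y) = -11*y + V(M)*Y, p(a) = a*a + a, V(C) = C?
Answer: -288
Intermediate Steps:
p(a) = a + a² (p(a) = a² + a = a + a²)
u(y, Y) = -11*y - 5*Y
4*u(I(p(1)), 10) = 4*(-11*(1 + 1) - 5*10) = 4*(-11*2 - 50) = 4*(-22 - 50) = 4*(-72) = -288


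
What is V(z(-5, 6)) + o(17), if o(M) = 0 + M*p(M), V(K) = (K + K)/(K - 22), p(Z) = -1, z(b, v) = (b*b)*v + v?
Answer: -983/67 ≈ -14.672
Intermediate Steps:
z(b, v) = v + v*b**2 (z(b, v) = b**2*v + v = v*b**2 + v = v + v*b**2)
V(K) = 2*K/(-22 + K) (V(K) = (2*K)/(-22 + K) = 2*K/(-22 + K))
o(M) = -M (o(M) = 0 + M*(-1) = 0 - M = -M)
V(z(-5, 6)) + o(17) = 2*(6*(1 + (-5)**2))/(-22 + 6*(1 + (-5)**2)) - 1*17 = 2*(6*(1 + 25))/(-22 + 6*(1 + 25)) - 17 = 2*(6*26)/(-22 + 6*26) - 17 = 2*156/(-22 + 156) - 17 = 2*156/134 - 17 = 2*156*(1/134) - 17 = 156/67 - 17 = -983/67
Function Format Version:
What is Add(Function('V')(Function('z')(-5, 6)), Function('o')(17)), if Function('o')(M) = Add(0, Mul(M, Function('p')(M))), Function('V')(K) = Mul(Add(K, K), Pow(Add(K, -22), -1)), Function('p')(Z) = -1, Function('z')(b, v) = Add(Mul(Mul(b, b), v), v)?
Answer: Rational(-983, 67) ≈ -14.672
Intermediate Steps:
Function('z')(b, v) = Add(v, Mul(v, Pow(b, 2))) (Function('z')(b, v) = Add(Mul(Pow(b, 2), v), v) = Add(Mul(v, Pow(b, 2)), v) = Add(v, Mul(v, Pow(b, 2))))
Function('V')(K) = Mul(2, K, Pow(Add(-22, K), -1)) (Function('V')(K) = Mul(Mul(2, K), Pow(Add(-22, K), -1)) = Mul(2, K, Pow(Add(-22, K), -1)))
Function('o')(M) = Mul(-1, M) (Function('o')(M) = Add(0, Mul(M, -1)) = Add(0, Mul(-1, M)) = Mul(-1, M))
Add(Function('V')(Function('z')(-5, 6)), Function('o')(17)) = Add(Mul(2, Mul(6, Add(1, Pow(-5, 2))), Pow(Add(-22, Mul(6, Add(1, Pow(-5, 2)))), -1)), Mul(-1, 17)) = Add(Mul(2, Mul(6, Add(1, 25)), Pow(Add(-22, Mul(6, Add(1, 25))), -1)), -17) = Add(Mul(2, Mul(6, 26), Pow(Add(-22, Mul(6, 26)), -1)), -17) = Add(Mul(2, 156, Pow(Add(-22, 156), -1)), -17) = Add(Mul(2, 156, Pow(134, -1)), -17) = Add(Mul(2, 156, Rational(1, 134)), -17) = Add(Rational(156, 67), -17) = Rational(-983, 67)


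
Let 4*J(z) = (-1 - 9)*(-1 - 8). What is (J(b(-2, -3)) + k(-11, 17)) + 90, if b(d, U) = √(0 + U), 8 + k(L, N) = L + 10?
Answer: 207/2 ≈ 103.50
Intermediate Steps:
k(L, N) = 2 + L (k(L, N) = -8 + (L + 10) = -8 + (10 + L) = 2 + L)
b(d, U) = √U
J(z) = 45/2 (J(z) = ((-1 - 9)*(-1 - 8))/4 = (-10*(-9))/4 = (¼)*90 = 45/2)
(J(b(-2, -3)) + k(-11, 17)) + 90 = (45/2 + (2 - 11)) + 90 = (45/2 - 9) + 90 = 27/2 + 90 = 207/2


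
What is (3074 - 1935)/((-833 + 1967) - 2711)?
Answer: -1139/1577 ≈ -0.72226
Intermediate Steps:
(3074 - 1935)/((-833 + 1967) - 2711) = 1139/(1134 - 2711) = 1139/(-1577) = 1139*(-1/1577) = -1139/1577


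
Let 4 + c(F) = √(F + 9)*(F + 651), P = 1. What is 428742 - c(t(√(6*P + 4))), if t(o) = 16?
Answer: 425411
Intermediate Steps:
c(F) = -4 + √(9 + F)*(651 + F) (c(F) = -4 + √(F + 9)*(F + 651) = -4 + √(9 + F)*(651 + F))
428742 - c(t(√(6*P + 4))) = 428742 - (-4 + 651*√(9 + 16) + 16*√(9 + 16)) = 428742 - (-4 + 651*√25 + 16*√25) = 428742 - (-4 + 651*5 + 16*5) = 428742 - (-4 + 3255 + 80) = 428742 - 1*3331 = 428742 - 3331 = 425411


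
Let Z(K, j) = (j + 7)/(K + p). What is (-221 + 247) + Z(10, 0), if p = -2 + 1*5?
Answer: 345/13 ≈ 26.538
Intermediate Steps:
p = 3 (p = -2 + 5 = 3)
Z(K, j) = (7 + j)/(3 + K) (Z(K, j) = (j + 7)/(K + 3) = (7 + j)/(3 + K))
(-221 + 247) + Z(10, 0) = (-221 + 247) + (7 + 0)/(3 + 10) = 26 + 7/13 = 345/13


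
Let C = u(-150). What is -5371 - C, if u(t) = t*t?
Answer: -27871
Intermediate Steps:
u(t) = t²
C = 22500 (C = (-150)² = 22500)
-5371 - C = -5371 - 1*22500 = -5371 - 22500 = -27871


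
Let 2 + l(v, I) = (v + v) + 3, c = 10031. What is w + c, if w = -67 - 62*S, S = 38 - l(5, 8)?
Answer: 8290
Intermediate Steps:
l(v, I) = 1 + 2*v (l(v, I) = -2 + ((v + v) + 3) = -2 + (2*v + 3) = -2 + (3 + 2*v) = 1 + 2*v)
S = 27 (S = 38 - (1 + 2*5) = 38 - (1 + 10) = 38 - 1*11 = 38 - 11 = 27)
w = -1741 (w = -67 - 62*27 = -67 - 1674 = -1741)
w + c = -1741 + 10031 = 8290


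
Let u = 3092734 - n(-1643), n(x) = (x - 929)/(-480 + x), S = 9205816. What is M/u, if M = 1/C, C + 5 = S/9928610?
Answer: -2107843903/26550569075125014 ≈ -7.9390e-8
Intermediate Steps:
n(x) = (-929 + x)/(-480 + x)
u = 6565871710/2123 (u = 3092734 - (-929 - 1643)/(-480 - 1643) = 3092734 - (-2572)/(-2123) = 3092734 - (-1)*(-2572)/2123 = 3092734 - 1*2572/2123 = 3092734 - 2572/2123 = 6565871710/2123 ≈ 3.0927e+6)
C = -20218617/4964305 (C = -5 + 9205816/9928610 = -5 + 9205816*(1/9928610) = -5 + 4602908/4964305 = -20218617/4964305 ≈ -4.0728)
M = -4964305/20218617 (M = 1/(-20218617/4964305) = -4964305/20218617 ≈ -0.24553)
M/u = -4964305/(20218617*6565871710/2123) = -4964305/20218617*2123/6565871710 = -2107843903/26550569075125014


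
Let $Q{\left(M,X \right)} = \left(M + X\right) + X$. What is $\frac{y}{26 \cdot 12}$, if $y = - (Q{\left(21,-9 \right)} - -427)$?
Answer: $- \frac{215}{156} \approx -1.3782$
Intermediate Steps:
$Q{\left(M,X \right)} = M + 2 X$
$y = -430$ ($y = - (\left(21 + 2 \left(-9\right)\right) - -427) = - (\left(21 - 18\right) + 427) = - (3 + 427) = \left(-1\right) 430 = -430$)
$\frac{y}{26 \cdot 12} = - \frac{430}{26 \cdot 12} = - \frac{430}{312} = \left(-430\right) \frac{1}{312} = - \frac{215}{156}$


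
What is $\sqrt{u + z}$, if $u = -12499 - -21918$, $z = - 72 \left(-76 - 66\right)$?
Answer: $\sqrt{19643} \approx 140.15$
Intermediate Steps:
$z = 10224$ ($z = \left(-72\right) \left(-142\right) = 10224$)
$u = 9419$ ($u = -12499 + 21918 = 9419$)
$\sqrt{u + z} = \sqrt{9419 + 10224} = \sqrt{19643}$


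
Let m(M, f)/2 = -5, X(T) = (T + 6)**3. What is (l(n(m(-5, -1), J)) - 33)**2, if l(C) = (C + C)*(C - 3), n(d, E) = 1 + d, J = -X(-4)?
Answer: 33489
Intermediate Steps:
X(T) = (6 + T)**3
m(M, f) = -10 (m(M, f) = 2*(-5) = -10)
J = -8 (J = -(6 - 4)**3 = -1*2**3 = -1*8 = -8)
l(C) = 2*C*(-3 + C) (l(C) = (2*C)*(-3 + C) = 2*C*(-3 + C))
(l(n(m(-5, -1), J)) - 33)**2 = (2*(1 - 10)*(-3 + (1 - 10)) - 33)**2 = (2*(-9)*(-3 - 9) - 33)**2 = (2*(-9)*(-12) - 33)**2 = (216 - 33)**2 = 183**2 = 33489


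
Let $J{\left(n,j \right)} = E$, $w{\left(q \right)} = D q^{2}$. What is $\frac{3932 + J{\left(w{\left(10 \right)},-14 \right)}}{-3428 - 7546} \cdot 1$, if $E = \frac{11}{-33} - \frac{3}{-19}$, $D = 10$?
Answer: $- \frac{112057}{312759} \approx -0.35829$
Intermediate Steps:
$E = - \frac{10}{57}$ ($E = 11 \left(- \frac{1}{33}\right) - - \frac{3}{19} = - \frac{1}{3} + \frac{3}{19} = - \frac{10}{57} \approx -0.17544$)
$w{\left(q \right)} = 10 q^{2}$
$J{\left(n,j \right)} = - \frac{10}{57}$
$\frac{3932 + J{\left(w{\left(10 \right)},-14 \right)}}{-3428 - 7546} \cdot 1 = \frac{3932 - \frac{10}{57}}{-3428 - 7546} \cdot 1 = \frac{224114}{57 \left(-10974\right)} 1 = \frac{224114}{57} \left(- \frac{1}{10974}\right) 1 = \left(- \frac{112057}{312759}\right) 1 = - \frac{112057}{312759}$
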